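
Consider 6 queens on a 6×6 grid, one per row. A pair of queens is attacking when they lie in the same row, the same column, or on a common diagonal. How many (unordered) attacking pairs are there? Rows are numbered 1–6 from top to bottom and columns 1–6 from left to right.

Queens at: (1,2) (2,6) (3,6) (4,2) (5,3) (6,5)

4

Same column: (1,2)–(4,2) (column 2); (2,6)–(3,6) (column 6).
Same diagonal: (2,6)–(5,3) (|2−5| = |6−3| = 3); (4,2)–(5,3) (|4−5| = |2−3| = 1).
Total attacking pairs: 4.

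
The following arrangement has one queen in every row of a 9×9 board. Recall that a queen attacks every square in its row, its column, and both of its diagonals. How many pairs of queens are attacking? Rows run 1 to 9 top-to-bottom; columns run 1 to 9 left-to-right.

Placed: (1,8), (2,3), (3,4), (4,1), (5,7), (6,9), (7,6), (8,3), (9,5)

3

Same column: (2,3)–(8,3) (column 3).
Same diagonal: (2,3)–(3,4) (|2−3| = |3−4| = 1); (2,3)–(4,1) (|2−4| = |3−1| = 2).
Total attacking pairs: 3.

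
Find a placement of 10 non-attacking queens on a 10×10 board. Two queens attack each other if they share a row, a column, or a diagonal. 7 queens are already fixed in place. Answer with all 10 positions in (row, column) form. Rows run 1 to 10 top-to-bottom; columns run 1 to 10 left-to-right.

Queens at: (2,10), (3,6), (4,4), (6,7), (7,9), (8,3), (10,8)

(1,5) (2,10) (3,6) (4,4) (5,2) (6,7) (7,9) (8,3) (9,1) (10,8)

Row 1: attacked by (2,10)→{9,10}; (3,6)→{4,6,8}; (4,4)→{1,4,7}; (6,7)→{2,7}; (7,9)→{3,9}; (8,3)→{3,10}; (10,8)→{8}. Safe: 5. Place at column 5.
Row 5: attacked by (1,5)→{1,5,9}; (2,10)→{7,10}; (3,6)→{4,6,8}; (4,4)→{3,4,5}; (6,7)→{6,7,8}; (7,9)→{7,9}; (8,3)→{3,6}; (10,8)→{3,8}. Safe: 2. Place at column 2.
Row 9: attacked by (1,5)→{5}; (2,10)→{3,10}; (3,6)→{6}; (4,4)→{4,9}; (5,2)→{2,6}; (6,7)→{4,7,10}; (7,9)→{7,9}; (8,3)→{2,3,4}; (10,8)→{7,8,9}. Safe: 1. Place at column 1.
Columns [5, 10, 6, 4, 2, 7, 9, 3, 1, 8], r−c [-4, -8, -3, 0, 3, -1, -2, 5, 8, 2], r+c [6, 12, 9, 8, 7, 13, 16, 11, 10, 18] are all distinct, so no two queens attack.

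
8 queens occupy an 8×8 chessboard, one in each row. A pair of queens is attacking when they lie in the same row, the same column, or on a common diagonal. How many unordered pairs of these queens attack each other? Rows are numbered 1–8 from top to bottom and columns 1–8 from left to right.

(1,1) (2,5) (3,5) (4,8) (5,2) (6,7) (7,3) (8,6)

2

Same column: (2,5)–(3,5) (column 5).
Same diagonal: (2,5)–(5,2) (|2−5| = |5−2| = 3).
Total attacking pairs: 2.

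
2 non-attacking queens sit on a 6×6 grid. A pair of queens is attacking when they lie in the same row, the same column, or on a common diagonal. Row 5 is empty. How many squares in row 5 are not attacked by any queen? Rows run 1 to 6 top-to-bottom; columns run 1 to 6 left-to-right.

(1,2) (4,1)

3

(1,2) attacks row 5 at column 2 and diagonals 6.
(4,1) attacks row 5 at column 1 and diagonals 2.
Attacked columns: {1, 2, 6}. Safe: {3, 4, 5}.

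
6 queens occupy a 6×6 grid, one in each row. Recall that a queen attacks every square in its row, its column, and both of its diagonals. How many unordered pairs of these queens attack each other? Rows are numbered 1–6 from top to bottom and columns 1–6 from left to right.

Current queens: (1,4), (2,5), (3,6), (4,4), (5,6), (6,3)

6

Same column: (1,4)–(4,4) (column 4); (3,6)–(5,6) (column 6).
Same diagonal: (1,4)–(2,5) (|1−2| = |4−5| = 1); (1,4)–(3,6) (|1−3| = |4−6| = 2); (2,5)–(3,6) (|2−3| = |5−6| = 1); (3,6)–(6,3) (|3−6| = |6−3| = 3).
Total attacking pairs: 6.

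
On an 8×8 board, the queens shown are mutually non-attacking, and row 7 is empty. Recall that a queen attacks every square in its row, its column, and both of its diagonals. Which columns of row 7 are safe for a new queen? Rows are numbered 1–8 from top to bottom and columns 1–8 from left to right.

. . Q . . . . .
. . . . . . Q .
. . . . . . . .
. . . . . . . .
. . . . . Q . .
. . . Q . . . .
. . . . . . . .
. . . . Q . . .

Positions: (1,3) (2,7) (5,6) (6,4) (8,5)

columns 1

(1,3) attacks row 7 at column 3.
(2,7) attacks row 7 at column 7 and diagonals 2.
(5,6) attacks row 7 at column 6 and diagonals 4, 8.
(6,4) attacks row 7 at column 4 and diagonals 3, 5.
(8,5) attacks row 7 at column 5 and diagonals 4, 6.
Attacked columns: {2, 3, 4, 5, 6, 7, 8}. Safe: {1}.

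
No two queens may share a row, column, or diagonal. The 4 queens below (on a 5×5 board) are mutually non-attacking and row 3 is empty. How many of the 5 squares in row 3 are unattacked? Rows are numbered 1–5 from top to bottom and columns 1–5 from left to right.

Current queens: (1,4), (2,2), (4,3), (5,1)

1

(1,4) attacks row 3 at column 4 and diagonals 2.
(2,2) attacks row 3 at column 2 and diagonals 1, 3.
(4,3) attacks row 3 at column 3 and diagonals 2, 4.
(5,1) attacks row 3 at column 1 and diagonals 3.
Attacked columns: {1, 2, 3, 4}. Safe: {5}.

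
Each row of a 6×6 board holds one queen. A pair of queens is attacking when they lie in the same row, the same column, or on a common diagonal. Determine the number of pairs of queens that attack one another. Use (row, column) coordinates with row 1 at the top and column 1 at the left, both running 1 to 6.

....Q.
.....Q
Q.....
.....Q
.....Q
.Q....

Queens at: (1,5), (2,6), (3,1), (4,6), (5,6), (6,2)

Same column: (2,6)–(4,6) (column 6); (2,6)–(5,6) (column 6); (4,6)–(5,6) (column 6).
Same diagonal: (1,5)–(2,6) (|1−2| = |5−6| = 1); (2,6)–(6,2) (|2−6| = |6−2| = 4).
Total attacking pairs: 5.

5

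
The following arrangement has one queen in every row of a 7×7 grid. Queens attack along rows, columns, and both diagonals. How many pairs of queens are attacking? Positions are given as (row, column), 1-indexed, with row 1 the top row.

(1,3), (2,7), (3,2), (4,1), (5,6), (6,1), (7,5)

Same column: (4,1)–(6,1) (column 1).
Same diagonal: (3,2)–(4,1) (|3−4| = |2−1| = 1).
Total attacking pairs: 2.

2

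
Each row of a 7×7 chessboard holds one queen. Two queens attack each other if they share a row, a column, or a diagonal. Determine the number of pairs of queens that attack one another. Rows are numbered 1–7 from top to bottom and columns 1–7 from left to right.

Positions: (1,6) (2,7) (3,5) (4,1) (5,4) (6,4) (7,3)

Same column: (5,4)–(6,4) (column 4).
Same diagonal: (1,6)–(2,7) (|1−2| = |6−7| = 1); (2,7)–(5,4) (|2−5| = |7−4| = 3); (6,4)–(7,3) (|6−7| = |4−3| = 1).
Total attacking pairs: 4.

4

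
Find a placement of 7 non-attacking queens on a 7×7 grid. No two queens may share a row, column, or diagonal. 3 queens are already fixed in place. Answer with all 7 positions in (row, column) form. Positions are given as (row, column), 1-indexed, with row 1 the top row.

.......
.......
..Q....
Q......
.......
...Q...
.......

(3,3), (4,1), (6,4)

Row 1: attacked by (3,3)→{1,3,5}; (4,1)→{1,4}; (6,4)→{4}. Safe: 2, 6, 7. Place at column 2.
Row 2: attacked by (1,2)→{1,2,3}; (3,3)→{2,3,4}; (4,1)→{1,3}; (6,4)→{4}. Safe: 5, 6, 7. Place at column 5.
Row 5: attacked by (1,2)→{2,6}; (2,5)→{2,5}; (3,3)→{1,3,5}; (4,1)→{1,2}; (6,4)→{3,4,5}. Safe: 7. Place at column 7.
Row 7: attacked by (1,2)→{2}; (2,5)→{5}; (3,3)→{3,7}; (4,1)→{1,4}; (5,7)→{5,7}; (6,4)→{3,4,5}. Safe: 6. Place at column 6.
Columns [2, 5, 3, 1, 7, 4, 6], r−c [-1, -3, 0, 3, -2, 2, 1], r+c [3, 7, 6, 5, 12, 10, 13] are all distinct, so no two queens attack.

(1,2) (2,5) (3,3) (4,1) (5,7) (6,4) (7,6)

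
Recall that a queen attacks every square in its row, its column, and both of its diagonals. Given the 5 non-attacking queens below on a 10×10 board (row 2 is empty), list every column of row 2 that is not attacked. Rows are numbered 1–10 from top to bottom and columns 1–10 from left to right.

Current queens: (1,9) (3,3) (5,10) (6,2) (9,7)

columns 1, 5

(1,9) attacks row 2 at column 9 and diagonals 8, 10.
(3,3) attacks row 2 at column 3 and diagonals 2, 4.
(5,10) attacks row 2 at column 10 and diagonals 7.
(6,2) attacks row 2 at column 2 and diagonals 6.
(9,7) attacks row 2 at column 7.
Attacked columns: {2, 3, 4, 6, 7, 8, 9, 10}. Safe: {1, 5}.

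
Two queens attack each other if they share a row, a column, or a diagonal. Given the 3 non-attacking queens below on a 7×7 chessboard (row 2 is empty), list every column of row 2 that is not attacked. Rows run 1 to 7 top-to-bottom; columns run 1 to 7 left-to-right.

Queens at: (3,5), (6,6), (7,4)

(3,5) attacks row 2 at column 5 and diagonals 4, 6.
(6,6) attacks row 2 at column 6 and diagonals 2.
(7,4) attacks row 2 at column 4.
Attacked columns: {2, 4, 5, 6}. Safe: {1, 3, 7}.

columns 1, 3, 7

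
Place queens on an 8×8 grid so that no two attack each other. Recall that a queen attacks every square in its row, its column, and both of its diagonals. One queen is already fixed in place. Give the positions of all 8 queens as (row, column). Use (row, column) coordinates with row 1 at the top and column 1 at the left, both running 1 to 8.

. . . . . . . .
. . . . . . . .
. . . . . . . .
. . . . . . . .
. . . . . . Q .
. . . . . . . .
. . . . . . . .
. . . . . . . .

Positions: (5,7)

(1,1) (2,6) (3,8) (4,3) (5,7) (6,4) (7,2) (8,5)

Row 1: attacked by (5,7)→{3,7}. Safe: 1, 2, 4, 5, 6, 8. Place at column 1.
Row 2: attacked by (1,1)→{1,2}; (5,7)→{4,7}. Safe: 3, 5, 6, 8. Place at column 6.
Row 3: attacked by (1,1)→{1,3}; (2,6)→{5,6,7}; (5,7)→{5,7}. Safe: 2, 4, 8. Place at column 8.
Row 4: attacked by (1,1)→{1,4}; (2,6)→{4,6,8}; (3,8)→{7,8}; (5,7)→{6,7,8}. Safe: 2, 3, 5. Place at column 3.
Row 6: attacked by (1,1)→{1,6}; (2,6)→{2,6}; (3,8)→{5,8}; (4,3)→{1,3,5}; (5,7)→{6,7,8}. Safe: 4. Place at column 4.
Row 7: attacked by (1,1)→{1,7}; (2,6)→{1,6}; (3,8)→{4,8}; (4,3)→{3,6}; (5,7)→{5,7}; (6,4)→{3,4,5}. Safe: 2. Place at column 2.
Row 8: attacked by (1,1)→{1,8}; (2,6)→{6}; (3,8)→{3,8}; (4,3)→{3,7}; (5,7)→{4,7}; (6,4)→{2,4,6}; (7,2)→{1,2,3}. Safe: 5. Place at column 5.
Columns [1, 6, 8, 3, 7, 4, 2, 5], r−c [0, -4, -5, 1, -2, 2, 5, 3], r+c [2, 8, 11, 7, 12, 10, 9, 13] are all distinct, so no two queens attack.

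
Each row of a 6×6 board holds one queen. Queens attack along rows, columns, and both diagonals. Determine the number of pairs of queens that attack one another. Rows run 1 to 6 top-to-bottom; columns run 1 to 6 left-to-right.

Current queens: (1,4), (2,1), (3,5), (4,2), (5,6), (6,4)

Same column: (1,4)–(6,4) (column 4).
Same diagonal: (4,2)–(6,4) (|4−6| = |2−4| = 2).
Total attacking pairs: 2.

2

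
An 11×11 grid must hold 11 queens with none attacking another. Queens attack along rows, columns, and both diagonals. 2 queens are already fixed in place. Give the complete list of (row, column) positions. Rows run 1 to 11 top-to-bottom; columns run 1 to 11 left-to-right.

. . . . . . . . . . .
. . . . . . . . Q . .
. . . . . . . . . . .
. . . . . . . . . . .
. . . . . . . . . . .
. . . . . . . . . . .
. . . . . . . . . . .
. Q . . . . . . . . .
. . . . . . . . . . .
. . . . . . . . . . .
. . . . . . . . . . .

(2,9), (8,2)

(1,7) (2,9) (3,3) (4,1) (5,8) (6,11) (7,5) (8,2) (9,10) (10,6) (11,4)

Row 1: attacked by (2,9)→{8,9,10}; (8,2)→{2,9}. Safe: 1, 3, 4, 5, 6, 7, 11. Place at column 7.
Row 3: attacked by (1,7)→{5,7,9}; (2,9)→{8,9,10}; (8,2)→{2,7}. Safe: 1, 3, 4, 6, 11. Place at column 3.
Row 4: attacked by (1,7)→{4,7,10}; (2,9)→{7,9,11}; (3,3)→{2,3,4}; (8,2)→{2,6}. Safe: 1, 5, 8. Place at column 1.
Row 5: attacked by (1,7)→{3,7,11}; (2,9)→{6,9}; (3,3)→{1,3,5}; (4,1)→{1,2}; (8,2)→{2,5}. Safe: 4, 8, 10. Place at column 8.
Row 6: attacked by (1,7)→{2,7}; (2,9)→{5,9}; (3,3)→{3,6}; (4,1)→{1,3}; (5,8)→{7,8,9}; (8,2)→{2,4}. Safe: 10, 11. Place at column 11.
Row 7: attacked by (1,7)→{1,7}; (2,9)→{4,9}; (3,3)→{3,7}; (4,1)→{1,4}; (5,8)→{6,8,10}; (6,11)→{10,11}; (8,2)→{1,2,3}. Safe: 5. Place at column 5.
Row 9: attacked by (1,7)→{7}; (2,9)→{2,9}; (3,3)→{3,9}; (4,1)→{1,6}; (5,8)→{4,8}; (6,11)→{8,11}; (7,5)→{3,5,7}; (8,2)→{1,2,3}. Safe: 10. Place at column 10.
Row 10: attacked by (1,7)→{7}; (2,9)→{1,9}; (3,3)→{3,10}; (4,1)→{1,7}; (5,8)→{3,8}; (6,11)→{7,11}; (7,5)→{2,5,8}; (8,2)→{2,4}; (9,10)→{9,10,11}. Safe: 6. Place at column 6.
Row 11: attacked by (1,7)→{7}; (2,9)→{9}; (3,3)→{3,11}; (4,1)→{1,8}; (5,8)→{2,8}; (6,11)→{6,11}; (7,5)→{1,5,9}; (8,2)→{2,5}; (9,10)→{8,10}; (10,6)→{5,6,7}. Safe: 4. Place at column 4.
Columns [7, 9, 3, 1, 8, 11, 5, 2, 10, 6, 4], r−c [-6, -7, 0, 3, -3, -5, 2, 6, -1, 4, 7], r+c [8, 11, 6, 5, 13, 17, 12, 10, 19, 16, 15] are all distinct, so no two queens attack.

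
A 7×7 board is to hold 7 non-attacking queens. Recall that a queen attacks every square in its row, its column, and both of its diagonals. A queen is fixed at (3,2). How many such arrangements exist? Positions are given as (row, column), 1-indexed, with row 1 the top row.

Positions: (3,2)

6

Branch on row 1: col 1 → 1; col 3 → 2; col 5 → 2; col 6 → 1; col 7 → 0.
Sum: 1 + 2 + 2 + 1 + 0 = 6.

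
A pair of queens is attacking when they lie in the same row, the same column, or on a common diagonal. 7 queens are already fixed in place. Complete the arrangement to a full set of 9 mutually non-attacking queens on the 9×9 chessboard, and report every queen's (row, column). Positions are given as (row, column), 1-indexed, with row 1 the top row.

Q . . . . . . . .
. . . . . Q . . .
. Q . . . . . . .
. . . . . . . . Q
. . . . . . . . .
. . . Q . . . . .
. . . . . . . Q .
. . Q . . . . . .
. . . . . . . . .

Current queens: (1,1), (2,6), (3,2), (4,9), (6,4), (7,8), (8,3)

Row 5: attacked by (1,1)→{1,5}; (2,6)→{3,6,9}; (3,2)→{2,4}; (4,9)→{8,9}; (6,4)→{3,4,5}; (7,8)→{6,8}; (8,3)→{3,6}. Safe: 7. Place at column 7.
Row 9: attacked by (1,1)→{1,9}; (2,6)→{6}; (3,2)→{2,8}; (4,9)→{4,9}; (5,7)→{3,7}; (6,4)→{1,4,7}; (7,8)→{6,8}; (8,3)→{2,3,4}. Safe: 5. Place at column 5.
Columns [1, 6, 2, 9, 7, 4, 8, 3, 5], r−c [0, -4, 1, -5, -2, 2, -1, 5, 4], r+c [2, 8, 5, 13, 12, 10, 15, 11, 14] are all distinct, so no two queens attack.

(1,1) (2,6) (3,2) (4,9) (5,7) (6,4) (7,8) (8,3) (9,5)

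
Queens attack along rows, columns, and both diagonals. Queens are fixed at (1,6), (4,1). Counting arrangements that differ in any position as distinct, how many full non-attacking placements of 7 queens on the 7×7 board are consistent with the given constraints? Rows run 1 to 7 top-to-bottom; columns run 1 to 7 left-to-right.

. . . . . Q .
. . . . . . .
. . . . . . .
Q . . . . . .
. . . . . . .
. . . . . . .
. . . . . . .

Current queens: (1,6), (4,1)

2

Branch on row 2: col 2 → 1; col 4 → 1.
Sum: 1 + 1 = 2.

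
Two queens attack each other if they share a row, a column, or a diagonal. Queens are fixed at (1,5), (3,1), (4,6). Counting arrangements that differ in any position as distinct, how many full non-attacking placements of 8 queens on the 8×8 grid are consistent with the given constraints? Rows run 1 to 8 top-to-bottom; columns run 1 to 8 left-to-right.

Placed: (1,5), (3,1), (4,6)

Branch on row 2: col 3 → 1; col 7 → 0.
Sum: 1 + 0 = 1.

1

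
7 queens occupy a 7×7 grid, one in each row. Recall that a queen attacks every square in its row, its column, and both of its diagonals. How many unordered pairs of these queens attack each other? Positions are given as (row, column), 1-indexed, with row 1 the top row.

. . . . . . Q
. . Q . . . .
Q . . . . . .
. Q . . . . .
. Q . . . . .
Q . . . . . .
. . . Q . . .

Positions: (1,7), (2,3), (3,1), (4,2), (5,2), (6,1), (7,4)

5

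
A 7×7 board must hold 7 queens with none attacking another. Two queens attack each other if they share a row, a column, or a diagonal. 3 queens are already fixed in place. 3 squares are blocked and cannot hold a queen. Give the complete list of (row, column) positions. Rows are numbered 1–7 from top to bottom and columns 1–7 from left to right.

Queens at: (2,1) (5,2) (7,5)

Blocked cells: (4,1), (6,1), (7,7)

(1,3) (2,1) (3,6) (4,4) (5,2) (6,7) (7,5)

Row 1: attacked by (2,1)→{1,2}; (5,2)→{2,6}; (7,5)→{5}. Safe: 3, 4, 7. Place at column 3.
Row 3: attacked by (1,3)→{1,3,5}; (2,1)→{1,2}; (5,2)→{2,4}; (7,5)→{1,5}. Safe: 6, 7. Place at column 6.
Row 4: attacked by (1,3)→{3,6}; (2,1)→{1,3}; (3,6)→{5,6,7}; (5,2)→{1,2,3}; (7,5)→{2,5}. Blocked: 1. Safe: 4. Place at column 4.
Row 6: attacked by (1,3)→{3}; (2,1)→{1,5}; (3,6)→{3,6}; (4,4)→{2,4,6}; (5,2)→{1,2,3}; (7,5)→{4,5,6}. Blocked: 1. Safe: 7. Place at column 7.
Columns [3, 1, 6, 4, 2, 7, 5], r−c [-2, 1, -3, 0, 3, -1, 2], r+c [4, 3, 9, 8, 7, 13, 12] are all distinct, so no two queens attack.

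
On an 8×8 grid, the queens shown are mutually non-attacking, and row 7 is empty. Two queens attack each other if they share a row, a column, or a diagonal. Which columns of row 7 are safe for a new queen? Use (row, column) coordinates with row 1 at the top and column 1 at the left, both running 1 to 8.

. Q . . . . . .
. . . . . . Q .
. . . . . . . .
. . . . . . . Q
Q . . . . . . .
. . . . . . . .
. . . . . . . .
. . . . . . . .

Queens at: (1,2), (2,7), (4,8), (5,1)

columns 4, 6

(1,2) attacks row 7 at column 2 and diagonals 8.
(2,7) attacks row 7 at column 7 and diagonals 2.
(4,8) attacks row 7 at column 8 and diagonals 5.
(5,1) attacks row 7 at column 1 and diagonals 3.
Attacked columns: {1, 2, 3, 5, 7, 8}. Safe: {4, 6}.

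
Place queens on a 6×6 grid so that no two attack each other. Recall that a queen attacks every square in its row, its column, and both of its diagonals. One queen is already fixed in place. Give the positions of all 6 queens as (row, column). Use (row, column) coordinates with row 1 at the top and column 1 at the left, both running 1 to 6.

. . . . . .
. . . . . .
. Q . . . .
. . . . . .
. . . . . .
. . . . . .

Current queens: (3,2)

Row 1: attacked by (3,2)→{2,4}. Safe: 1, 3, 5, 6. Place at column 3.
Row 2: attacked by (1,3)→{2,3,4}; (3,2)→{1,2,3}. Safe: 5, 6. Place at column 6.
Row 4: attacked by (1,3)→{3,6}; (2,6)→{4,6}; (3,2)→{1,2,3}. Safe: 5. Place at column 5.
Row 5: attacked by (1,3)→{3}; (2,6)→{3,6}; (3,2)→{2,4}; (4,5)→{4,5,6}. Safe: 1. Place at column 1.
Row 6: attacked by (1,3)→{3}; (2,6)→{2,6}; (3,2)→{2,5}; (4,5)→{3,5}; (5,1)→{1,2}. Safe: 4. Place at column 4.
Columns [3, 6, 2, 5, 1, 4], r−c [-2, -4, 1, -1, 4, 2], r+c [4, 8, 5, 9, 6, 10] are all distinct, so no two queens attack.

(1,3) (2,6) (3,2) (4,5) (5,1) (6,4)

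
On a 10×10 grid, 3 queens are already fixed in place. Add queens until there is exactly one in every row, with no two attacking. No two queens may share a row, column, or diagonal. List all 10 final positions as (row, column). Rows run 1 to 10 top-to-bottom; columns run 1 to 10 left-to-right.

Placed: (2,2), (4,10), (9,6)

(1,5) (2,2) (3,8) (4,10) (5,7) (6,4) (7,1) (8,9) (9,6) (10,3)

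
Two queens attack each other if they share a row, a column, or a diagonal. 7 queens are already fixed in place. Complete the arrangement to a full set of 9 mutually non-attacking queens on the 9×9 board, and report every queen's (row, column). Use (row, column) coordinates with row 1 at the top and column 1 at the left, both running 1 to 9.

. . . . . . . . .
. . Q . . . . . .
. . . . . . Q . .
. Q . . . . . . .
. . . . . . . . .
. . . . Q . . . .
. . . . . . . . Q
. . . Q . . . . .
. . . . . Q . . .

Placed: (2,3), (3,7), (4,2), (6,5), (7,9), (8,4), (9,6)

Row 1: attacked by (2,3)→{2,3,4}; (3,7)→{5,7,9}; (4,2)→{2,5}; (6,5)→{5}; (7,9)→{3,9}; (8,4)→{4}; (9,6)→{6}. Safe: 1, 8. Place at column 1.
Row 5: attacked by (1,1)→{1,5}; (2,3)→{3,6}; (3,7)→{5,7,9}; (4,2)→{1,2,3}; (6,5)→{4,5,6}; (7,9)→{7,9}; (8,4)→{1,4,7}; (9,6)→{2,6}. Safe: 8. Place at column 8.
Columns [1, 3, 7, 2, 8, 5, 9, 4, 6], r−c [0, -1, -4, 2, -3, 1, -2, 4, 3], r+c [2, 5, 10, 6, 13, 11, 16, 12, 15] are all distinct, so no two queens attack.

(1,1) (2,3) (3,7) (4,2) (5,8) (6,5) (7,9) (8,4) (9,6)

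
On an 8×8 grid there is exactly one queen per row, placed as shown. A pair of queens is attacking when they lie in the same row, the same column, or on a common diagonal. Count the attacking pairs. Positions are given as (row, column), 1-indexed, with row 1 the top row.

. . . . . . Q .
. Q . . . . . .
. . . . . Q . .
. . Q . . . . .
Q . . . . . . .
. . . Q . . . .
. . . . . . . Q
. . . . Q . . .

0

All columns are distinct and no two queens satisfy |Δrow| = |Δcol|, so no pair attacks.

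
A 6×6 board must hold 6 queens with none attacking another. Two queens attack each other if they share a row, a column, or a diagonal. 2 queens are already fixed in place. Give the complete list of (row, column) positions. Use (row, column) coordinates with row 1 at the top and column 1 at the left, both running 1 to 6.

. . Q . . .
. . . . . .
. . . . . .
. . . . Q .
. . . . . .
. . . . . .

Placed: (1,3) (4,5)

Row 2: attacked by (1,3)→{2,3,4}; (4,5)→{3,5}. Safe: 1, 6. Place at column 6.
Row 3: attacked by (1,3)→{1,3,5}; (2,6)→{5,6}; (4,5)→{4,5,6}. Safe: 2. Place at column 2.
Row 5: attacked by (1,3)→{3}; (2,6)→{3,6}; (3,2)→{2,4}; (4,5)→{4,5,6}. Safe: 1. Place at column 1.
Row 6: attacked by (1,3)→{3}; (2,6)→{2,6}; (3,2)→{2,5}; (4,5)→{3,5}; (5,1)→{1,2}. Safe: 4. Place at column 4.
Columns [3, 6, 2, 5, 1, 4], r−c [-2, -4, 1, -1, 4, 2], r+c [4, 8, 5, 9, 6, 10] are all distinct, so no two queens attack.

(1,3) (2,6) (3,2) (4,5) (5,1) (6,4)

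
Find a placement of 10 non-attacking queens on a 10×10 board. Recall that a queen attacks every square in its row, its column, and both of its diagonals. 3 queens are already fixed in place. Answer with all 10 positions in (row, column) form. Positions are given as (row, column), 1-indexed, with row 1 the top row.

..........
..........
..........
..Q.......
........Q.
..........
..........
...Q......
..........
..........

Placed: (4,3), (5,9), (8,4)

(1,8) (2,2) (3,5) (4,3) (5,9) (6,7) (7,10) (8,4) (9,6) (10,1)

Row 1: attacked by (4,3)→{3,6}; (5,9)→{5,9}; (8,4)→{4}. Safe: 1, 2, 7, 8, 10. Place at column 8.
Row 2: attacked by (1,8)→{7,8,9}; (4,3)→{1,3,5}; (5,9)→{6,9}; (8,4)→{4,10}. Safe: 2. Place at column 2.
Row 3: attacked by (1,8)→{6,8,10}; (2,2)→{1,2,3}; (4,3)→{2,3,4}; (5,9)→{7,9}; (8,4)→{4,9}. Safe: 5. Place at column 5.
Row 6: attacked by (1,8)→{3,8}; (2,2)→{2,6}; (3,5)→{2,5,8}; (4,3)→{1,3,5}; (5,9)→{8,9,10}; (8,4)→{2,4,6}. Safe: 7. Place at column 7.
Row 7: attacked by (1,8)→{2,8}; (2,2)→{2,7}; (3,5)→{1,5,9}; (4,3)→{3,6}; (5,9)→{7,9}; (6,7)→{6,7,8}; (8,4)→{3,4,5}. Safe: 10. Place at column 10.
Row 9: attacked by (1,8)→{8}; (2,2)→{2,9}; (3,5)→{5}; (4,3)→{3,8}; (5,9)→{5,9}; (6,7)→{4,7,10}; (7,10)→{8,10}; (8,4)→{3,4,5}. Safe: 1, 6. Place at column 6.
Row 10: attacked by (1,8)→{8}; (2,2)→{2,10}; (3,5)→{5}; (4,3)→{3,9}; (5,9)→{4,9}; (6,7)→{3,7}; (7,10)→{7,10}; (8,4)→{2,4,6}; (9,6)→{5,6,7}. Safe: 1. Place at column 1.
Columns [8, 2, 5, 3, 9, 7, 10, 4, 6, 1], r−c [-7, 0, -2, 1, -4, -1, -3, 4, 3, 9], r+c [9, 4, 8, 7, 14, 13, 17, 12, 15, 11] are all distinct, so no two queens attack.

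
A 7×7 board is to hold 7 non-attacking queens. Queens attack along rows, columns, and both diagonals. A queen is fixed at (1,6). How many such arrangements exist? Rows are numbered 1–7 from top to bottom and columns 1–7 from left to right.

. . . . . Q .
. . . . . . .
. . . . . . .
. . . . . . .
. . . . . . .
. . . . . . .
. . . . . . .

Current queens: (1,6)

7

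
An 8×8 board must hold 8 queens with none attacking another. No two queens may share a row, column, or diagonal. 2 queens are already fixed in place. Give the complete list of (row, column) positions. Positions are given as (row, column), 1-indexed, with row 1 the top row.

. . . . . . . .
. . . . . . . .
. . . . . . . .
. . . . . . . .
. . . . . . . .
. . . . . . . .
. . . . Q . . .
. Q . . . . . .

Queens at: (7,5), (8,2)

(1,4) (2,6) (3,8) (4,3) (5,1) (6,7) (7,5) (8,2)

Row 1: attacked by (7,5)→{5}; (8,2)→{2}. Safe: 1, 3, 4, 6, 7, 8. Place at column 4.
Row 2: attacked by (1,4)→{3,4,5}; (7,5)→{5}; (8,2)→{2,8}. Safe: 1, 6, 7. Place at column 6.
Row 3: attacked by (1,4)→{2,4,6}; (2,6)→{5,6,7}; (7,5)→{1,5}; (8,2)→{2,7}. Safe: 3, 8. Place at column 8.
Row 4: attacked by (1,4)→{1,4,7}; (2,6)→{4,6,8}; (3,8)→{7,8}; (7,5)→{2,5,8}; (8,2)→{2,6}. Safe: 3. Place at column 3.
Row 5: attacked by (1,4)→{4,8}; (2,6)→{3,6}; (3,8)→{6,8}; (4,3)→{2,3,4}; (7,5)→{3,5,7}; (8,2)→{2,5}. Safe: 1. Place at column 1.
Row 6: attacked by (1,4)→{4}; (2,6)→{2,6}; (3,8)→{5,8}; (4,3)→{1,3,5}; (5,1)→{1,2}; (7,5)→{4,5,6}; (8,2)→{2,4}. Safe: 7. Place at column 7.
Columns [4, 6, 8, 3, 1, 7, 5, 2], r−c [-3, -4, -5, 1, 4, -1, 2, 6], r+c [5, 8, 11, 7, 6, 13, 12, 10] are all distinct, so no two queens attack.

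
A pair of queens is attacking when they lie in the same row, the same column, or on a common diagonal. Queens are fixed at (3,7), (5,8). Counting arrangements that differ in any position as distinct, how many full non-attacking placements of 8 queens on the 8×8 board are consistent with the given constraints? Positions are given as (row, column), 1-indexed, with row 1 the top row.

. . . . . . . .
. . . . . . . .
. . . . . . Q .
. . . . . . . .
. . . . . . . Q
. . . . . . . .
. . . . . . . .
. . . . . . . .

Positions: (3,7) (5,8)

Branch on row 1: col 1 → 0; col 2 → 0; col 3 → 1; col 6 → 2.
Sum: 0 + 0 + 1 + 2 = 3.

3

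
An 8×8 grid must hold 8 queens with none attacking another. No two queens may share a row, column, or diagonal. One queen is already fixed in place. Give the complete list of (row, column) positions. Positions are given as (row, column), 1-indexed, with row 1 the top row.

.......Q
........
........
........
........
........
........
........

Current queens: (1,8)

(1,8) (2,2) (3,5) (4,3) (5,1) (6,7) (7,4) (8,6)

Row 2: attacked by (1,8)→{7,8}. Safe: 1, 2, 3, 4, 5, 6. Place at column 2.
Row 3: attacked by (1,8)→{6,8}; (2,2)→{1,2,3}. Safe: 4, 5, 7. Place at column 5.
Row 4: attacked by (1,8)→{5,8}; (2,2)→{2,4}; (3,5)→{4,5,6}. Safe: 1, 3, 7. Place at column 3.
Row 5: attacked by (1,8)→{4,8}; (2,2)→{2,5}; (3,5)→{3,5,7}; (4,3)→{2,3,4}. Safe: 1, 6. Place at column 1.
Row 6: attacked by (1,8)→{3,8}; (2,2)→{2,6}; (3,5)→{2,5,8}; (4,3)→{1,3,5}; (5,1)→{1,2}. Safe: 4, 7. Place at column 7.
Row 7: attacked by (1,8)→{2,8}; (2,2)→{2,7}; (3,5)→{1,5}; (4,3)→{3,6}; (5,1)→{1,3}; (6,7)→{6,7,8}. Safe: 4. Place at column 4.
Row 8: attacked by (1,8)→{1,8}; (2,2)→{2,8}; (3,5)→{5}; (4,3)→{3,7}; (5,1)→{1,4}; (6,7)→{5,7}; (7,4)→{3,4,5}. Safe: 6. Place at column 6.
Columns [8, 2, 5, 3, 1, 7, 4, 6], r−c [-7, 0, -2, 1, 4, -1, 3, 2], r+c [9, 4, 8, 7, 6, 13, 11, 14] are all distinct, so no two queens attack.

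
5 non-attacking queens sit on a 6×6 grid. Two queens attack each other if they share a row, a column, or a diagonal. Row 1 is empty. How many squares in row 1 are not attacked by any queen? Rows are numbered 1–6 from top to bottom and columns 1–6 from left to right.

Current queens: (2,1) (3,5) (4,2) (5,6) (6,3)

(2,1) attacks row 1 at column 1 and diagonals 2.
(3,5) attacks row 1 at column 5 and diagonals 3.
(4,2) attacks row 1 at column 2 and diagonals 5.
(5,6) attacks row 1 at column 6 and diagonals 2.
(6,3) attacks row 1 at column 3.
Attacked columns: {1, 2, 3, 5, 6}. Safe: {4}.

1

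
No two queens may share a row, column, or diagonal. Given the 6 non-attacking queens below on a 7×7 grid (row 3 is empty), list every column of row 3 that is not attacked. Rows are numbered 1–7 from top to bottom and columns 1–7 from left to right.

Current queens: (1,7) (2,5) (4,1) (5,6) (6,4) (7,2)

(1,7) attacks row 3 at column 7 and diagonals 5.
(2,5) attacks row 3 at column 5 and diagonals 4, 6.
(4,1) attacks row 3 at column 1 and diagonals 2.
(5,6) attacks row 3 at column 6 and diagonals 4.
(6,4) attacks row 3 at column 4 and diagonals 1, 7.
(7,2) attacks row 3 at column 2 and diagonals 6.
Attacked columns: {1, 2, 4, 5, 6, 7}. Safe: {3}.

columns 3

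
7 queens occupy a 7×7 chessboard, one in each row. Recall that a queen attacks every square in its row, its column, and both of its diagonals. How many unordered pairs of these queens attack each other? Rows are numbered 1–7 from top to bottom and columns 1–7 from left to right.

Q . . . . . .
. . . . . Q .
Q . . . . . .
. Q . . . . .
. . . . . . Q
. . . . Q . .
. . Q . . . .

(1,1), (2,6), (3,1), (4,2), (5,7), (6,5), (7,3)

2

Same column: (1,1)–(3,1) (column 1).
Same diagonal: (3,1)–(4,2) (|3−4| = |1−2| = 1).
Total attacking pairs: 2.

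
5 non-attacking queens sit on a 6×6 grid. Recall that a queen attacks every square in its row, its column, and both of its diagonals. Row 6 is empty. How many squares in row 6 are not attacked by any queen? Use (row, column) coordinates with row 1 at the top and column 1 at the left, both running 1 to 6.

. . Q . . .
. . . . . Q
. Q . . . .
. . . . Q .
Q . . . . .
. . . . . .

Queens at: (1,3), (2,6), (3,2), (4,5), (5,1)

(1,3) attacks row 6 at column 3.
(2,6) attacks row 6 at column 6 and diagonals 2.
(3,2) attacks row 6 at column 2 and diagonals 5.
(4,5) attacks row 6 at column 5 and diagonals 3.
(5,1) attacks row 6 at column 1 and diagonals 2.
Attacked columns: {1, 2, 3, 5, 6}. Safe: {4}.

1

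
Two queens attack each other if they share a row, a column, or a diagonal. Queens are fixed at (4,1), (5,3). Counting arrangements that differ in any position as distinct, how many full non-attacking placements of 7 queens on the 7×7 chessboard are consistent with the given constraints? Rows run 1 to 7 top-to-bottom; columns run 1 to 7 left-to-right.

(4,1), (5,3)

Branch on row 1: col 2 → 1; col 5 → 0; col 6 → 1.
Sum: 1 + 0 + 1 = 2.

2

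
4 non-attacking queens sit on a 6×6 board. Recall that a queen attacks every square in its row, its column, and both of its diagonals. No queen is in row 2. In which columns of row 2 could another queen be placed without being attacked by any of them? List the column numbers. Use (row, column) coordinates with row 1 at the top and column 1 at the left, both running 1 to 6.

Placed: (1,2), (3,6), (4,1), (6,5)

(1,2) attacks row 2 at column 2 and diagonals 1, 3.
(3,6) attacks row 2 at column 6 and diagonals 5.
(4,1) attacks row 2 at column 1 and diagonals 3.
(6,5) attacks row 2 at column 5 and diagonals 1.
Attacked columns: {1, 2, 3, 5, 6}. Safe: {4}.

columns 4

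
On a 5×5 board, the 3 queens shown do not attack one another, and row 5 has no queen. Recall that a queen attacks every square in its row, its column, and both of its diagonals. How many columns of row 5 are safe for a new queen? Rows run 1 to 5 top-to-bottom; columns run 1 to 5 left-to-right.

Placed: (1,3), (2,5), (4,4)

1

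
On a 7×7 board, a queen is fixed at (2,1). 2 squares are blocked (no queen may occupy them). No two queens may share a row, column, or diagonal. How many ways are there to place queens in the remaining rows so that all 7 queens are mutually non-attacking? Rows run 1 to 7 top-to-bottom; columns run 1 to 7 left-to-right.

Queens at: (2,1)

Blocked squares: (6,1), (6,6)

Branch on row 1: col 3 → 2; col 4 → 2; col 5 → 1; col 6 → 1; col 7 → 0.
Sum: 2 + 2 + 1 + 1 + 0 = 6.

6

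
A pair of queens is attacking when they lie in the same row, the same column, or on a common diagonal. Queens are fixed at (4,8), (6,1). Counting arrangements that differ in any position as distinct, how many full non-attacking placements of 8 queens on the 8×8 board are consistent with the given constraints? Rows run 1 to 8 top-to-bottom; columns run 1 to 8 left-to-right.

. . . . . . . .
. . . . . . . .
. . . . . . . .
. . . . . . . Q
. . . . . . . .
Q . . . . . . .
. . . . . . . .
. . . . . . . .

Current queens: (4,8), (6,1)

Branch on row 1: col 2 → 1; col 3 → 1; col 4 → 1; col 7 → 1.
Sum: 1 + 1 + 1 + 1 = 4.

4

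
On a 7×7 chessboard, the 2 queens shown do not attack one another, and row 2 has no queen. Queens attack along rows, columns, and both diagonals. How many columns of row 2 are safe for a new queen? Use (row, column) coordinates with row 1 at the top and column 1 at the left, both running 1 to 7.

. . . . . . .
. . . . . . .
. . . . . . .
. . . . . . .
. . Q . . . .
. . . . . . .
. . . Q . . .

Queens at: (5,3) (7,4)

4

(5,3) attacks row 2 at column 3 and diagonals 6.
(7,4) attacks row 2 at column 4.
Attacked columns: {3, 4, 6}. Safe: {1, 2, 5, 7}.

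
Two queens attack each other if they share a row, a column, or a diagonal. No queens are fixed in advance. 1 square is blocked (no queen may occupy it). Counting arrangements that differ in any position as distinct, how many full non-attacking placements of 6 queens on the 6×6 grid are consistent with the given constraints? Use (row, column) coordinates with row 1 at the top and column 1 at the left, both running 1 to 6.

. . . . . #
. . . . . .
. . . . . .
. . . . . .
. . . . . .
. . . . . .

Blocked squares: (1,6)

4

Branch on row 1: col 1 → 0; col 2 → 1; col 3 → 1; col 4 → 1; col 5 → 1.
Sum: 0 + 1 + 1 + 1 + 1 = 4.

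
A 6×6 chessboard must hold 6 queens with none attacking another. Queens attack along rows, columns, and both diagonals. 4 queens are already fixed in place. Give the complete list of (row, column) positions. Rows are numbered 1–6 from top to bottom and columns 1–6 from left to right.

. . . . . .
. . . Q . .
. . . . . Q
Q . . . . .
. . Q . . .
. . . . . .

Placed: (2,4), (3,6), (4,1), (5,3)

Row 1: attacked by (2,4)→{3,4,5}; (3,6)→{4,6}; (4,1)→{1,4}; (5,3)→{3}. Safe: 2. Place at column 2.
Row 6: attacked by (1,2)→{2}; (2,4)→{4}; (3,6)→{3,6}; (4,1)→{1,3}; (5,3)→{2,3,4}. Safe: 5. Place at column 5.
Columns [2, 4, 6, 1, 3, 5], r−c [-1, -2, -3, 3, 2, 1], r+c [3, 6, 9, 5, 8, 11] are all distinct, so no two queens attack.

(1,2) (2,4) (3,6) (4,1) (5,3) (6,5)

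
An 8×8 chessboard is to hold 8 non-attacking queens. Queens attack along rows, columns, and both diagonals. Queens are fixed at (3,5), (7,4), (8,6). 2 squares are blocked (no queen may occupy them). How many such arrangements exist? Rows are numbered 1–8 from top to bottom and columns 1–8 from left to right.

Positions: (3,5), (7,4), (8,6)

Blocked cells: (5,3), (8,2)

1

Branch on row 1: col 1 → 0; col 2 → 0; col 8 → 1.
Sum: 0 + 0 + 1 = 1.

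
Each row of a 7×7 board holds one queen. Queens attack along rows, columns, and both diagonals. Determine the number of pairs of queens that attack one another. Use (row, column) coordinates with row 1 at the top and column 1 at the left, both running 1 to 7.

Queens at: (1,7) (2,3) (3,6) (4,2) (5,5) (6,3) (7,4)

3

Same column: (2,3)–(6,3) (column 3).
Same diagonal: (3,6)–(6,3) (|3−6| = |6−3| = 3); (6,3)–(7,4) (|6−7| = |3−4| = 1).
Total attacking pairs: 3.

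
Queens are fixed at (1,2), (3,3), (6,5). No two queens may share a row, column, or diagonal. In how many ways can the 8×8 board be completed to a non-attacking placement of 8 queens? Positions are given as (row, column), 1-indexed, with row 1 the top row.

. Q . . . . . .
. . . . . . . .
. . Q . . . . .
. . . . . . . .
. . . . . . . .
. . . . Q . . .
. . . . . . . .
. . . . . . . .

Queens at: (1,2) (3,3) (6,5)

1

Branch on row 2: col 6 → 0; col 7 → 1; col 8 → 0.
Sum: 0 + 1 + 0 = 1.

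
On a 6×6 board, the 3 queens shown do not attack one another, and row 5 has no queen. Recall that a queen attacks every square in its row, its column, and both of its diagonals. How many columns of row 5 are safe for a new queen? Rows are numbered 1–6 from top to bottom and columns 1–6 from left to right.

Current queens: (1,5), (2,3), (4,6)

(1,5) attacks row 5 at column 5 and diagonals 1.
(2,3) attacks row 5 at column 3 and diagonals 6.
(4,6) attacks row 5 at column 6 and diagonals 5.
Attacked columns: {1, 3, 5, 6}. Safe: {2, 4}.

2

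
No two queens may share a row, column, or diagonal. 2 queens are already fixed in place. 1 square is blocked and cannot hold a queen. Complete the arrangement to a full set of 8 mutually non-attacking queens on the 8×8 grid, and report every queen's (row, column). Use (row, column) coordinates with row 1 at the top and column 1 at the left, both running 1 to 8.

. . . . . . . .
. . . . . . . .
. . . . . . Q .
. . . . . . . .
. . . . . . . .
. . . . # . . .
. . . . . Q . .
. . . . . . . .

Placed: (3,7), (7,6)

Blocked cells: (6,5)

(1,2) (2,5) (3,7) (4,4) (5,1) (6,8) (7,6) (8,3)

Row 1: attacked by (3,7)→{5,7}; (7,6)→{6}. Safe: 1, 2, 3, 4, 8. Place at column 2.
Row 2: attacked by (1,2)→{1,2,3}; (3,7)→{6,7,8}; (7,6)→{1,6}. Safe: 4, 5. Place at column 5.
Row 4: attacked by (1,2)→{2,5}; (2,5)→{3,5,7}; (3,7)→{6,7,8}; (7,6)→{3,6}. Safe: 1, 4. Place at column 4.
Row 5: attacked by (1,2)→{2,6}; (2,5)→{2,5,8}; (3,7)→{5,7}; (4,4)→{3,4,5}; (7,6)→{4,6,8}. Safe: 1. Place at column 1.
Row 6: attacked by (1,2)→{2,7}; (2,5)→{1,5}; (3,7)→{4,7}; (4,4)→{2,4,6}; (5,1)→{1,2}; (7,6)→{5,6,7}. Blocked: 5. Safe: 3, 8. Place at column 8.
Row 8: attacked by (1,2)→{2}; (2,5)→{5}; (3,7)→{2,7}; (4,4)→{4,8}; (5,1)→{1,4}; (6,8)→{6,8}; (7,6)→{5,6,7}. Safe: 3. Place at column 3.
Columns [2, 5, 7, 4, 1, 8, 6, 3], r−c [-1, -3, -4, 0, 4, -2, 1, 5], r+c [3, 7, 10, 8, 6, 14, 13, 11] are all distinct, so no two queens attack.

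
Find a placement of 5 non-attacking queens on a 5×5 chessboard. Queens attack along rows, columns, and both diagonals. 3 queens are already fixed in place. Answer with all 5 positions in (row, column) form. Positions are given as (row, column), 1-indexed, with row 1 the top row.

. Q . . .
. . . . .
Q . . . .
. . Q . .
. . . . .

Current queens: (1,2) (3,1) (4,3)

Row 2: attacked by (1,2)→{1,2,3}; (3,1)→{1,2}; (4,3)→{1,3,5}. Safe: 4. Place at column 4.
Row 5: attacked by (1,2)→{2}; (2,4)→{1,4}; (3,1)→{1,3}; (4,3)→{2,3,4}. Safe: 5. Place at column 5.
Columns [2, 4, 1, 3, 5], r−c [-1, -2, 2, 1, 0], r+c [3, 6, 4, 7, 10] are all distinct, so no two queens attack.

(1,2) (2,4) (3,1) (4,3) (5,5)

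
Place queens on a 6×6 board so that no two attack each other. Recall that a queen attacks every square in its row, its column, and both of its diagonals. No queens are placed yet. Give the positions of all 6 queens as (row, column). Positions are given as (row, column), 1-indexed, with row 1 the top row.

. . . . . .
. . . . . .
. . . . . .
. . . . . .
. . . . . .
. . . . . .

Row 1: Safe: 1, 2, 3, 4, 5, 6. Place at column 2.
Row 2: attacked by (1,2)→{1,2,3}. Safe: 4, 5, 6. Place at column 4.
Row 3: attacked by (1,2)→{2,4}; (2,4)→{3,4,5}. Safe: 1, 6. Place at column 6.
Row 4: attacked by (1,2)→{2,5}; (2,4)→{2,4,6}; (3,6)→{5,6}. Safe: 1, 3. Place at column 1.
Row 5: attacked by (1,2)→{2,6}; (2,4)→{1,4}; (3,6)→{4,6}; (4,1)→{1,2}. Safe: 3, 5. Place at column 3.
Row 6: attacked by (1,2)→{2}; (2,4)→{4}; (3,6)→{3,6}; (4,1)→{1,3}; (5,3)→{2,3,4}. Safe: 5. Place at column 5.
Columns [2, 4, 6, 1, 3, 5], r−c [-1, -2, -3, 3, 2, 1], r+c [3, 6, 9, 5, 8, 11] are all distinct, so no two queens attack.

(1,2) (2,4) (3,6) (4,1) (5,3) (6,5)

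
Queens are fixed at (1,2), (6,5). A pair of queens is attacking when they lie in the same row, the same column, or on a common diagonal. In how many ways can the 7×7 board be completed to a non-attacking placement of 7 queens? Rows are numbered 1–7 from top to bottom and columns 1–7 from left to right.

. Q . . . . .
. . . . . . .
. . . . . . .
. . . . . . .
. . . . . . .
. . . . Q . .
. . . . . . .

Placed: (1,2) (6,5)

Branch on row 2: col 4 → 1; col 6 → 0; col 7 → 0.
Sum: 1 + 0 + 0 = 1.

1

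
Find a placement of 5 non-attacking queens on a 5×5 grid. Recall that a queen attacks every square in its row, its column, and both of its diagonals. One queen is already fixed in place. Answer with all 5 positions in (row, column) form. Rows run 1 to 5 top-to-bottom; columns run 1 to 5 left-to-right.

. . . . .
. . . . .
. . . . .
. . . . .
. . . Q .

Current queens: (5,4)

Row 1: attacked by (5,4)→{4}. Safe: 1, 2, 3, 5. Place at column 1.
Row 2: attacked by (1,1)→{1,2}; (5,4)→{1,4}. Safe: 3, 5. Place at column 3.
Row 3: attacked by (1,1)→{1,3}; (2,3)→{2,3,4}; (5,4)→{2,4}. Safe: 5. Place at column 5.
Row 4: attacked by (1,1)→{1,4}; (2,3)→{1,3,5}; (3,5)→{4,5}; (5,4)→{3,4,5}. Safe: 2. Place at column 2.
Columns [1, 3, 5, 2, 4], r−c [0, -1, -2, 2, 1], r+c [2, 5, 8, 6, 9] are all distinct, so no two queens attack.

(1,1) (2,3) (3,5) (4,2) (5,4)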